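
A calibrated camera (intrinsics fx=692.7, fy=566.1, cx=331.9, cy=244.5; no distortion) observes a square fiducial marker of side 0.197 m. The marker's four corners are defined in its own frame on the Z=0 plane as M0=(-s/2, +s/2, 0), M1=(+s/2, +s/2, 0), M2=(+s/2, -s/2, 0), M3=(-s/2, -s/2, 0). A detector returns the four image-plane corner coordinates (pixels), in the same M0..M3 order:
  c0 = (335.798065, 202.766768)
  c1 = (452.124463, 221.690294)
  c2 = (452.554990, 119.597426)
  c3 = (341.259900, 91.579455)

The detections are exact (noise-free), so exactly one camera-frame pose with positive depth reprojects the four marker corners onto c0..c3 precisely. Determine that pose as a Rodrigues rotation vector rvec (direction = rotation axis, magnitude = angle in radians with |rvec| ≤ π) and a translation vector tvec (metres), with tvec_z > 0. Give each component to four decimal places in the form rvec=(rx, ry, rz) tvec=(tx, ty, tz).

rvec=(-0.1967, -0.5096, 0.0933) tvec=(0.0947, -0.1507, 0.9904)

Intrinsics K: fx=692.7, fy=566.1, cx=331.9, cy=244.5
Marker side s = 0.197 m; corners in marker frame (Z=0):
  M0 = (-0.0985, +0.0985, 0)
  M1 = (+0.0985, +0.0985, 0)
  M2 = (+0.0985, -0.0985, 0)
  M3 = (-0.0985, -0.0985, 0)
Detected image corners:
  c0 = (335.798065, 202.766768) px
  c1 = (452.124463, 221.690294) px
  c2 = (452.554990, 119.597426) px
  c3 = (341.259900, 91.579455) px
Planar DLT: solve 8×8 A·h = b for H (H[2,2]=1):
  H  [+767.08715 -98.18025 +398.15313]
  H  [+195.82891 +506.54288 +158.34945]
  H  [+0.47956 -0.21199 +1.00000]
B = K⁻¹H; ‖b₁‖=1.009676, ‖b₂‖=1.009676; λ = 2/(‖b₁‖+‖b₂‖) = 0.990417, sign → tz>0 ⇒ λ=+0.990417
r₁ = λ·B[:,0] = (+0.86920,+0.13747,+0.47496); r₂ = λ·B[:,1] = (-0.03978,+0.97690,-0.20996)
r₃ = r₁×r₂ = (-0.49286,+0.16360,+0.85459); SVD([r₁ r₂ r₃]) → R = UVᵀ:
  R  [+0.86920 -0.03978 -0.49286]
  R  [+0.13747 +0.97690 +0.16360]
  R  [+0.47496 -0.20996 +0.85459]
t = (+0.09473, -0.15072, +0.99042) m
tr R = 2.700693; θ = arccos((tr R − 1)/2) = 0.554153 rad = 31.751°
axis k = ((R−Rᵀ)₃₂, (R−Rᵀ)₁₃, (R−Rᵀ)₂₁) / (2 sinθ) = (-0.354947, -0.919591, +0.168418)
rvec = θ·k = (-0.196695, -0.509594, +0.093329)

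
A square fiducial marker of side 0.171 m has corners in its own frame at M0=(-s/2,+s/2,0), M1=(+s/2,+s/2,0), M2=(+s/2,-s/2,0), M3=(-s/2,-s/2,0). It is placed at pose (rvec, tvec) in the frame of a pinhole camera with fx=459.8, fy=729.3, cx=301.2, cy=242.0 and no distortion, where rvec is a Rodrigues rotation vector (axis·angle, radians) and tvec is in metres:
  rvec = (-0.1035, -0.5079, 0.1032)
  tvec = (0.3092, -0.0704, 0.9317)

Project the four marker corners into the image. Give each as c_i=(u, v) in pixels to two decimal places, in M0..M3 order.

Intrinsics K: fx=459.8, fy=729.3, cx=301.2, cy=242.0
Marker side s = 0.171 m; corners in marker frame (Z=0):
  M0 = (-0.0855, +0.0855, 0)
  M1 = (+0.0855, +0.0855, 0)
  M2 = (+0.0855, -0.0855, 0)
  M3 = (-0.0855, -0.0855, 0)
rvec = (-0.1035, -0.5079, 0.1032), |rvec| = θ = 0.52851 rad = 30.282°
Rodrigues: sinθ=0.50425, 1−cosθ=0.13644; R = I + sinθ·[k]× + (1−cosθ)·[k]×²:
    [+0.86879 -0.07278 -0.48980]
    [+0.12414 +0.98957 +0.07315]
    [+0.47937 -0.12435 +0.86876]
t = (0.3092, -0.0704, 0.9317) m
M0: Pc = R·M0+t = (+0.22870, +0.00359, +0.88008); u = 459.8·(+0.22870)/0.88008 + 301.2 = 420.6821, v = 729.3·(+0.00359)/0.88008 + 242.0 = 244.9781
M1: Pc = R·M1+t = (+0.37726, +0.02482, +0.96205); u = 459.8·(+0.37726)/0.96205 + 301.2 = 481.5054, v = 729.3·(+0.02482)/0.96205 + 242.0 = 260.8165
M2: Pc = R·M2+t = (+0.38970, -0.14439, +0.98332); u = 459.8·(+0.38970)/0.98332 + 301.2 = 483.4262, v = 729.3·(-0.14439)/0.98332 + 242.0 = 134.9070
M3: Pc = R·M3+t = (+0.24114, -0.16562, +0.90135); u = 459.8·(+0.24114)/0.90135 + 301.2 = 424.2125, v = 729.3·(-0.16562)/0.90135 + 242.0 = 107.9916

c0=(420.68, 244.98) c1=(481.51, 260.82) c2=(483.43, 134.91) c3=(424.21, 107.99)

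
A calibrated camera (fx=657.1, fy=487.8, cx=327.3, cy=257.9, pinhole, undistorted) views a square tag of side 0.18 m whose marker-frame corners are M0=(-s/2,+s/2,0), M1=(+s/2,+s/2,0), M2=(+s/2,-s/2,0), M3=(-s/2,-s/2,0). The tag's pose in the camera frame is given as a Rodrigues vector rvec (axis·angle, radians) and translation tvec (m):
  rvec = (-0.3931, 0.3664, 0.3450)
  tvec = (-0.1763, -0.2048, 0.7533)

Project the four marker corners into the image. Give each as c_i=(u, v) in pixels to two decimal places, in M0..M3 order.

Intrinsics K: fx=657.1, fy=487.8, cx=327.3, cy=257.9
Marker side s = 0.18 m; corners in marker frame (Z=0):
  M0 = (-0.0900, +0.0900, 0)
  M1 = (+0.0900, +0.0900, 0)
  M2 = (+0.0900, -0.0900, 0)
  M3 = (-0.0900, -0.0900, 0)
rvec = (-0.3931, 0.3664, 0.3450), |rvec| = θ = 0.63859 rad = 36.589°
Rodrigues: sinθ=0.59607, 1−cosθ=0.19707; R = I + sinθ·[k]× + (1−cosθ)·[k]×²:
    [+0.87761 -0.39163 +0.27646]
    [+0.25242 +0.86781 +0.42801]
    [-0.40754 -0.30584 +0.86045]
t = (-0.1763, -0.2048, 0.7533) m
M0: Pc = R·M0+t = (-0.29053, -0.14942, +0.76245); u = 657.1·(-0.29053)/0.76245 + 327.3 = 76.9134, v = 487.8·(-0.14942)/0.76245 + 257.9 = 162.3075
M1: Pc = R·M1+t = (-0.13256, -0.10398, +0.68910); u = 657.1·(-0.13256)/0.68910 + 327.3 = 200.8935, v = 487.8·(-0.10398)/0.68910 + 257.9 = 184.2949
M2: Pc = R·M2+t = (-0.06207, -0.26018, +0.74415); u = 657.1·(-0.06207)/0.74415 + 327.3 = 272.4917, v = 487.8·(-0.26018)/0.74415 + 257.9 = 87.3449
M3: Pc = R·M3+t = (-0.22004, -0.30562, +0.81750); u = 657.1·(-0.22004)/0.81750 + 327.3 = 150.4357, v = 487.8·(-0.30562)/0.81750 + 257.9 = 75.5376

c0=(76.91, 162.31) c1=(200.89, 184.29) c2=(272.49, 87.34) c3=(150.44, 75.54)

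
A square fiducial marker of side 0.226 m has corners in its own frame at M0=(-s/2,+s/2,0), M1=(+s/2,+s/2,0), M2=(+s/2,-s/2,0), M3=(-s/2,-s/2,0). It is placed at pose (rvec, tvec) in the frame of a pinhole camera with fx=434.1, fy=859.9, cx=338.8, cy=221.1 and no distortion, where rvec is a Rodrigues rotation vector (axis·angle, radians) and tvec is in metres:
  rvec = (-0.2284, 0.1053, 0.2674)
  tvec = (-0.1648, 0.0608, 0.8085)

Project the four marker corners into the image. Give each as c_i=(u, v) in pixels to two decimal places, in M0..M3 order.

Intrinsics K: fx=434.1, fy=859.9, cx=338.8, cy=221.1
Marker side s = 0.226 m; corners in marker frame (Z=0):
  M0 = (-0.1130, +0.1130, 0)
  M1 = (+0.1130, +0.1130, 0)
  M2 = (+0.1130, -0.1130, 0)
  M3 = (-0.1130, -0.1130, 0)
rvec = (-0.2284, 0.1053, 0.2674), |rvec| = θ = 0.36709 rad = 21.033°
Rodrigues: sinθ=0.35890, 1−cosθ=0.06663; R = I + sinθ·[k]× + (1−cosθ)·[k]×²:
    [+0.95917 -0.27333 +0.07276]
    [+0.24954 +0.93886 +0.23723]
    [-0.13315 -0.20938 +0.96873]
t = (-0.1648, 0.0608, 0.8085) m
M0: Pc = R·M0+t = (-0.30407, +0.13869, +0.79989); u = 434.1·(-0.30407)/0.79989 + 338.8 = 173.7795, v = 859.9·(+0.13869)/0.79989 + 221.1 = 370.1983
M1: Pc = R·M1+t = (-0.08730, +0.19509, +0.76979); u = 434.1·(-0.08730)/0.76979 + 338.8 = 289.5700, v = 859.9·(+0.19509)/0.76979 + 221.1 = 439.0248
M2: Pc = R·M2+t = (-0.02553, -0.01709, +0.81711); u = 434.1·(-0.02553)/0.81711 + 338.8 = 325.2378, v = 859.9·(-0.01709)/0.81711 + 221.1 = 203.1127
M3: Pc = R·M3+t = (-0.24230, -0.07349, +0.84721); u = 434.1·(-0.24230)/0.84721 + 338.8 = 214.6479, v = 859.9·(-0.07349)/0.84721 + 221.1 = 146.5096

c0=(173.78, 370.20) c1=(289.57, 439.02) c2=(325.24, 203.11) c3=(214.65, 146.51)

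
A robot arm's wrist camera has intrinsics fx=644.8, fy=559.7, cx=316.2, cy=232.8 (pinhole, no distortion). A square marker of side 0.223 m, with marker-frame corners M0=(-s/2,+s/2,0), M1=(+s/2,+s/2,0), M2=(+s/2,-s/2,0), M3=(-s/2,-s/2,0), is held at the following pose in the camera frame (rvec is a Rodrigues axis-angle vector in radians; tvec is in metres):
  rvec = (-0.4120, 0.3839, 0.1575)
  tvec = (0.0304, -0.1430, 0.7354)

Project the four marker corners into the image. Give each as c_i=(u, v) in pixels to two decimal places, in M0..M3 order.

Intrinsics K: fx=644.8, fy=559.7, cx=316.2, cy=232.8
Marker side s = 0.223 m; corners in marker frame (Z=0):
  M0 = (-0.1115, +0.1115, 0)
  M1 = (+0.1115, +0.1115, 0)
  M2 = (+0.1115, -0.1115, 0)
  M3 = (-0.1115, -0.1115, 0)
rvec = (-0.4120, 0.3839, 0.1575), |rvec| = θ = 0.58475 rad = 33.504°
Rodrigues: sinθ=0.55199, 1−cosθ=0.16615; R = I + sinθ·[k]× + (1−cosθ)·[k]×²:
    [+0.91633 -0.22553 +0.33086]
    [+0.07182 +0.90547 +0.41830]
    [-0.39392 -0.35954 +0.84591]
t = (0.0304, -0.1430, 0.7354) m
M0: Pc = R·M0+t = (-0.09692, -0.05005, +0.73923); u = 644.8·(-0.09692)/0.73923 + 316.2 = 231.6629, v = 559.7·(-0.05005)/0.73923 + 232.8 = 194.9064
M1: Pc = R·M1+t = (+0.10742, -0.03403, +0.65139); u = 644.8·(+0.10742)/0.65139 + 316.2 = 422.5376, v = 559.7·(-0.03403)/0.65139 + 232.8 = 203.5578
M2: Pc = R·M2+t = (+0.15772, -0.23595, +0.73157); u = 644.8·(+0.15772)/0.73157 + 316.2 = 455.2121, v = 559.7·(-0.23595)/0.73157 + 232.8 = 52.2805
M3: Pc = R·M3+t = (-0.04662, -0.25197, +0.81941); u = 644.8·(-0.04662)/0.81941 + 316.2 = 279.5111, v = 559.7·(-0.25197)/0.81941 + 232.8 = 60.6933

c0=(231.66, 194.91) c1=(422.54, 203.56) c2=(455.21, 52.28) c3=(279.51, 60.69)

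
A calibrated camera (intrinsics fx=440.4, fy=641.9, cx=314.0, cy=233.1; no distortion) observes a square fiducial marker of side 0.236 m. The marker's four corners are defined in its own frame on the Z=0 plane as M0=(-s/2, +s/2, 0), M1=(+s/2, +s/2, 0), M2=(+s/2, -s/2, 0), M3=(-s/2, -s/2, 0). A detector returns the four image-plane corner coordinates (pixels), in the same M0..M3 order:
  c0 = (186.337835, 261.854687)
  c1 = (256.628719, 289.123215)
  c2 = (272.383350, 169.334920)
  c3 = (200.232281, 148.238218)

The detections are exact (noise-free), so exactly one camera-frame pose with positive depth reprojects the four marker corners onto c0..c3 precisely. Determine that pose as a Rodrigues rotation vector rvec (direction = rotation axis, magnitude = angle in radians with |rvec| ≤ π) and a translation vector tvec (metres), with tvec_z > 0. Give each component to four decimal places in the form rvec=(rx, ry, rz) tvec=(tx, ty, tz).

rvec=(0.0469, 0.3136, 0.2085) tvec=(-0.2489, -0.0315, 1.2723)

Intrinsics K: fx=440.4, fy=641.9, cx=314.0, cy=233.1
Marker side s = 0.236 m; corners in marker frame (Z=0):
  M0 = (-0.1180, +0.1180, 0)
  M1 = (+0.1180, +0.1180, 0)
  M2 = (+0.1180, -0.1180, 0)
  M3 = (-0.1180, -0.1180, 0)
Detected image corners:
  c0 = (186.337835, 261.854687) px
  c1 = (256.628719, 289.123215) px
  c2 = (272.383350, 169.334920) px
  c3 = (200.232281, 148.238218) px
Planar DLT: solve 8×8 A·h = b for H (H[2,2]=1):
  H  [+247.55080 -48.65605 +227.84678]
  H  [+51.14330 +507.46420 +217.22252]
  H  [-0.23681 +0.06138 +1.00000]
B = K⁻¹H; ‖b₁‖=0.786007, ‖b₂‖=0.786007; λ = 2/(‖b₁‖+‖b₂‖) = 1.272253, sign → tz>0 ⇒ λ=+1.272253
r₁ = λ·B[:,0] = (+0.92995,+0.21077,-0.30128); r₂ = λ·B[:,1] = (-0.19624,+0.97744,+0.07809)
r₃ = r₁×r₂ = (+0.31094,-0.01350,+0.95033); SVD([r₁ r₂ r₃]) → R = UVᵀ:
  R  [+0.92995 -0.19624 +0.31094]
  R  [+0.21077 +0.97744 -0.01350]
  R  [-0.30128 +0.07809 +0.95033]
t = (-0.24888, -0.03147, +1.27225) m
tr R = 2.857723; θ = arccos((tr R − 1)/2) = 0.379469 rad = 21.742°
axis k = ((R−Rᵀ)₃₂, (R−Rᵀ)₁₃, (R−Rᵀ)₂₁) / (2 sinθ) = (+0.123626, +0.826375, +0.549382)
rvec = θ·k = (+0.046912, +0.313584, +0.208474)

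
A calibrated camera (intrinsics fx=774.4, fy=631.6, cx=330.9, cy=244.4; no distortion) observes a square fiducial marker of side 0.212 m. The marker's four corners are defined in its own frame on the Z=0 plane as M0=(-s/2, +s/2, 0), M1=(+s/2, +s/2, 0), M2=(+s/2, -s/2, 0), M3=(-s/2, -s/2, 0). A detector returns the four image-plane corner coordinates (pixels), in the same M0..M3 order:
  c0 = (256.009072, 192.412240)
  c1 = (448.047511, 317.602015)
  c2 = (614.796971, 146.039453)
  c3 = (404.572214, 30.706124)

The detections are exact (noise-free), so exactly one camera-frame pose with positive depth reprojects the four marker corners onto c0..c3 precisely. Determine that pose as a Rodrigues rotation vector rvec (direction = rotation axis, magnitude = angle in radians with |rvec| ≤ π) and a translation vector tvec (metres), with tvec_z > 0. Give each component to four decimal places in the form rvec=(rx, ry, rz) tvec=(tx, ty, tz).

rvec=(0.0021, 0.2638, 0.6607) tvec=(0.0789, -0.0754, 0.6441)

Intrinsics K: fx=774.4, fy=631.6, cx=330.9, cy=244.4
Marker side s = 0.212 m; corners in marker frame (Z=0):
  M0 = (-0.1060, +0.1060, 0)
  M1 = (+0.1060, +0.1060, 0)
  M2 = (+0.1060, -0.1060, 0)
  M3 = (-0.1060, -0.1060, 0)
Detected image corners:
  c0 = (256.009072, 192.412240) px
  c1 = (448.047511, 317.602015) px
  c2 = (614.796971, 146.039453) px
  c3 = (404.572214, 30.706124) px
Planar DLT: solve 8×8 A·h = b for H (H[2,2]=1):
  H  [+786.64604 -684.77246 +425.75208]
  H  [+503.24933 +807.87498 +170.47322]
  H  [-0.37480 +0.13272 +1.00000]
B = K⁻¹H; ‖b₁‖=1.552540, ‖b₂‖=1.552540; λ = 2/(‖b₁‖+‖b₂‖) = 0.644106, sign → tz>0 ⇒ λ=+0.644106
r₁ = λ·B[:,0] = (+0.75745,+0.60663,-0.24141); r₂ = λ·B[:,1] = (-0.60609,+0.79079,+0.08549)
r₃ = r₁×r₂ = (+0.24276,+0.08156,+0.96665); SVD([r₁ r₂ r₃]) → R = UVᵀ:
  R  [+0.75745 -0.60609 +0.24276]
  R  [+0.60663 +0.79079 +0.08156]
  R  [-0.24141 +0.08549 +0.96665]
t = (+0.07889, -0.07539, +0.64411) m
tr R = 2.514886; θ = arccos((tr R − 1)/2) = 0.711408 rad = 40.761°
axis k = ((R−Rᵀ)₃₂, (R−Rᵀ)₁₃, (R−Rᵀ)₂₁) / (2 sinθ) = (+0.003007, +0.370787, +0.928713)
rvec = θ·k = (+0.002139, +0.263781, +0.660694)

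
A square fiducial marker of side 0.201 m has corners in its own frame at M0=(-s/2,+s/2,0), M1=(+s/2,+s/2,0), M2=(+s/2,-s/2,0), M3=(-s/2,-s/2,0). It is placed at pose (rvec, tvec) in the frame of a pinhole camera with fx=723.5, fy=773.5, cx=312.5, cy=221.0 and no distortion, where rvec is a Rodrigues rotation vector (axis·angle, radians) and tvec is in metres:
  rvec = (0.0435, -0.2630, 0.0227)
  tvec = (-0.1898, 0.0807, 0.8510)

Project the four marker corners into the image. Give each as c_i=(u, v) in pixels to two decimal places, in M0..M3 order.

c0=(59.67, 388.42) c1=(234.00, 381.43) c2=(237.96, 205.06) c3=(62.18, 200.87)

Intrinsics K: fx=723.5, fy=773.5, cx=312.5, cy=221.0
Marker side s = 0.201 m; corners in marker frame (Z=0):
  M0 = (-0.1005, +0.1005, 0)
  M1 = (+0.1005, +0.1005, 0)
  M2 = (+0.1005, -0.1005, 0)
  M3 = (-0.1005, -0.1005, 0)
rvec = (0.0435, -0.2630, 0.0227), |rvec| = θ = 0.26754 rad = 15.329°
Rodrigues: sinθ=0.26436, 1−cosθ=0.03558; R = I + sinθ·[k]× + (1−cosθ)·[k]×²:
    [+0.96537 -0.02812 -0.25938]
    [+0.01674 +0.99880 -0.04595]
    [+0.26036 +0.04002 +0.96468]
t = (-0.1898, 0.0807, 0.8510) m
M0: Pc = R·M0+t = (-0.28964, +0.17940, +0.82885); u = 723.5·(-0.28964)/0.82885 + 312.5 = 59.6716, v = 773.5·(+0.17940)/0.82885 + 221.0 = 388.4160
M1: Pc = R·M1+t = (-0.09561, +0.18276, +0.88119); u = 723.5·(-0.09561)/0.88119 + 312.5 = 234.0022, v = 773.5·(+0.18276)/0.88119 + 221.0 = 381.4275
M2: Pc = R·M2+t = (-0.08996, -0.01800, +0.87315); u = 723.5·(-0.08996)/0.87315 + 312.5 = 237.9620, v = 773.5·(-0.01800)/0.87315 + 221.0 = 205.0569
M3: Pc = R·M3+t = (-0.28399, -0.02136, +0.82081); u = 723.5·(-0.28399)/0.82081 + 312.5 = 62.1755, v = 773.5·(-0.02136)/0.82081 + 221.0 = 200.8688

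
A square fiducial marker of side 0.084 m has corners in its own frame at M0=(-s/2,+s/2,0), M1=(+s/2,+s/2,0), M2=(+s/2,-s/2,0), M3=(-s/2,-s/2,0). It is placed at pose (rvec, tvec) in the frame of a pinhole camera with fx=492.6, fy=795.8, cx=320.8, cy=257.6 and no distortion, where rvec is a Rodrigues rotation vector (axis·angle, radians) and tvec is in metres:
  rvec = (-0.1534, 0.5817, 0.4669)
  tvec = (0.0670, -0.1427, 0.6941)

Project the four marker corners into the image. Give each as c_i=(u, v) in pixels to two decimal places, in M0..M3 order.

Intrinsics K: fx=492.6, fy=795.8, cx=320.8, cy=257.6
Marker side s = 0.084 m; corners in marker frame (Z=0):
  M0 = (-0.0420, +0.0420, 0)
  M1 = (+0.0420, +0.0420, 0)
  M2 = (+0.0420, -0.0420, 0)
  M3 = (-0.0420, -0.0420, 0)
rvec = (-0.1534, 0.5817, 0.4669), |rvec| = θ = 0.76151 rad = 43.631°
Rodrigues: sinθ=0.69002, 1−cosθ=0.27621; R = I + sinθ·[k]× + (1−cosθ)·[k]×²:
    [+0.73500 -0.46557 +0.49297]
    [+0.38056 +0.88496 +0.26836]
    [-0.56120 -0.00964 +0.82762]
t = (0.0670, -0.1427, 0.6941) m
M0: Pc = R·M0+t = (+0.01658, -0.12152, +0.71727); u = 492.6·(+0.01658)/0.71727 + 320.8 = 332.1841, v = 795.8·(-0.12152)/0.71727 + 257.6 = 122.7798
M1: Pc = R·M1+t = (+0.07832, -0.08955, +0.67012); u = 492.6·(+0.07832)/0.67012 + 320.8 = 378.3693, v = 795.8·(-0.08955)/0.67012 + 257.6 = 151.2582
M2: Pc = R·M2+t = (+0.11742, -0.16388, +0.67093); u = 492.6·(+0.11742)/0.67093 + 320.8 = 407.0126, v = 795.8·(-0.16388)/0.67093 + 257.6 = 63.2152
M3: Pc = R·M3+t = (+0.05568, -0.19585, +0.71808); u = 492.6·(+0.05568)/0.71808 + 320.8 = 358.9991, v = 795.8·(-0.19585)/0.71808 + 257.6 = 40.5489

c0=(332.18, 122.78) c1=(378.37, 151.26) c2=(407.01, 63.22) c3=(359.00, 40.55)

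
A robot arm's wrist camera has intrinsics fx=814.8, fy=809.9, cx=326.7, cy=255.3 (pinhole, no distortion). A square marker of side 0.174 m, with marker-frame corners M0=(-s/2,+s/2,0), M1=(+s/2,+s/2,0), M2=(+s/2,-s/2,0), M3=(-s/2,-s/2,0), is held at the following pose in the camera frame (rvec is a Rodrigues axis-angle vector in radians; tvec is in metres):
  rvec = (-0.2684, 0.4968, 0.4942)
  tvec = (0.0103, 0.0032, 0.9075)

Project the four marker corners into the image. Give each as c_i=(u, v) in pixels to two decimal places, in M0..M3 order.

Intrinsics K: fx=814.8, fy=809.9, cx=326.7, cy=255.3
Marker side s = 0.174 m; corners in marker frame (Z=0):
  M0 = (-0.0870, +0.0870, 0)
  M1 = (+0.0870, +0.0870, 0)
  M2 = (+0.0870, -0.0870, 0)
  M3 = (-0.0870, -0.0870, 0)
rvec = (-0.2684, 0.4968, 0.4942), |rvec| = θ = 0.75039 rad = 42.994°
Rodrigues: sinθ=0.68192, 1−cosθ=0.26858; R = I + sinθ·[k]× + (1−cosθ)·[k]×²:
    [+0.76578 -0.51271 +0.38820]
    [+0.38551 +0.84915 +0.36102]
    [-0.51474 -0.12681 +0.84792]
t = (0.0103, 0.0032, 0.9075) m
M0: Pc = R·M0+t = (-0.10093, +0.04354, +0.94125); u = 814.8·(-0.10093)/0.94125 + 326.7 = 239.3301, v = 809.9·(+0.04354)/0.94125 + 255.3 = 292.7610
M1: Pc = R·M1+t = (+0.03232, +0.11062, +0.85169); u = 814.8·(+0.03232)/0.85169 + 326.7 = 357.6179, v = 809.9·(+0.11062)/0.85169 + 255.3 = 360.4880
M2: Pc = R·M2+t = (+0.12153, -0.03714, +0.87375); u = 814.8·(+0.12153)/0.87375 + 326.7 = 440.0297, v = 809.9·(-0.03714)/0.87375 + 255.3 = 220.8773
M3: Pc = R·M3+t = (-0.01172, -0.10422, +0.96331); u = 814.8·(-0.01172)/0.96331 + 326.7 = 316.7889, v = 809.9·(-0.10422)/0.96331 + 255.3 = 167.6819

c0=(239.33, 292.76) c1=(357.62, 360.49) c2=(440.03, 220.88) c3=(316.79, 167.68)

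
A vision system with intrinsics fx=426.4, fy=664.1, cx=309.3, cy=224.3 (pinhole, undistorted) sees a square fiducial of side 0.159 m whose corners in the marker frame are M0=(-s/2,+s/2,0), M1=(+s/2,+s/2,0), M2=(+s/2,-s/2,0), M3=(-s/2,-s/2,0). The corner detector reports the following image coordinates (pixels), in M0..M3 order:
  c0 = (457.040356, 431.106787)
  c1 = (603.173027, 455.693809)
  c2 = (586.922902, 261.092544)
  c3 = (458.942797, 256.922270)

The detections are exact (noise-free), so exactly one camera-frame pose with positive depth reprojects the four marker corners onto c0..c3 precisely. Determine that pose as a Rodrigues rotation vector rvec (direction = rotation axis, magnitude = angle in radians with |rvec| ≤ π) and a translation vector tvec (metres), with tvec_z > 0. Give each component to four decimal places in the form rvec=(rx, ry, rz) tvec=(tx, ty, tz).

rvec=(-0.4886, 0.3503, 0.0935) tvec=(0.2774, 0.1007, 0.5540)

Intrinsics K: fx=426.4, fy=664.1, cx=309.3, cy=224.3
Marker side s = 0.159 m; corners in marker frame (Z=0):
  M0 = (-0.0795, +0.0795, 0)
  M1 = (+0.0795, +0.0795, 0)
  M2 = (+0.0795, -0.0795, 0)
  M3 = (-0.0795, -0.0795, 0)
Detected image corners:
  c0 = (457.040356, 431.106787) px
  c1 = (603.173027, 455.693809) px
  c2 = (586.922902, 261.092544) px
  c3 = (458.942797, 256.922270) px
Planar DLT: solve 8×8 A·h = b for H (H[2,2]=1):
  H  [+524.54106 -378.87343 +522.83761]
  H  [-136.31762 +875.57197 +344.97920]
  H  [-0.63401 -0.79981 +1.00000]
B = K⁻¹H; ‖b₁‖=1.805088, ‖b₂‖=1.805088; λ = 2/(‖b₁‖+‖b₂‖) = 0.553990, sign → tz>0 ⇒ λ=+0.553990
r₁ = λ·B[:,0] = (+0.93627,+0.00491,-0.35124); r₂ = λ·B[:,1] = (-0.17084,+0.88005,-0.44309)
r₃ = r₁×r₂ = (+0.30693,+0.47485,+0.82481); SVD([r₁ r₂ r₃]) → R = UVᵀ:
  R  [+0.93627 -0.17084 +0.30693]
  R  [+0.00491 +0.88005 +0.47485]
  R  [-0.35124 -0.44309 +0.82481]
t = (+0.27743, +0.10067, +0.55399) m
tr R = 2.641134; θ = arccos((tr R − 1)/2) = 0.608394 rad = 34.858°
axis k = ((R−Rᵀ)₃₂, (R−Rᵀ)₁₃, (R−Rᵀ)₂₁) / (2 sinθ) = (-0.803025, +0.575770, +0.153751)
rvec = θ·k = (-0.488556, +0.350295, +0.093541)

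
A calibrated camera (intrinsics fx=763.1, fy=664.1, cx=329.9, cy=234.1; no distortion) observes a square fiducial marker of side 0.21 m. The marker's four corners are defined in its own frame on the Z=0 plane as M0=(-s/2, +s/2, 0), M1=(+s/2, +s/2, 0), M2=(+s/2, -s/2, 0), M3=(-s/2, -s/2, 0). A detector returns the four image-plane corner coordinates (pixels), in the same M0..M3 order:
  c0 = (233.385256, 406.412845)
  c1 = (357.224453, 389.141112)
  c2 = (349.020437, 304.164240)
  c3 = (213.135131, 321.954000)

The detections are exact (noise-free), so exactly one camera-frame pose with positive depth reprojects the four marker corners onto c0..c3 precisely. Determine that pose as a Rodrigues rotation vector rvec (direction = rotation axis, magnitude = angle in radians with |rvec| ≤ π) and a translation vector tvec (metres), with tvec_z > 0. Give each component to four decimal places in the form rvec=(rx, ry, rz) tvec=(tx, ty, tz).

rvec=(0.5578, -0.1124, -0.1163) tvec=(-0.0658, 0.2274, 1.2259)

Intrinsics K: fx=763.1, fy=664.1, cx=329.9, cy=234.1
Marker side s = 0.21 m; corners in marker frame (Z=0):
  M0 = (-0.1050, +0.1050, 0)
  M1 = (+0.1050, +0.1050, 0)
  M2 = (+0.1050, -0.1050, 0)
  M3 = (-0.1050, -0.1050, 0)
Detected image corners:
  c0 = (233.385256, 406.412845) px
  c1 = (357.224453, 389.141112) px
  c2 = (349.020437, 304.164240) px
  c3 = (213.135131, 321.954000) px
Planar DLT: solve 8×8 A·h = b for H (H[2,2]=1):
  H  [+634.63424 +192.94068 +288.93151]
  H  [-61.77615 +558.04905 +357.29694]
  H  [+0.06091 +0.43504 +1.00000]
B = K⁻¹H; ‖b₁‖=0.815697, ‖b₂‖=0.815697; λ = 2/(‖b₁‖+‖b₂‖) = 1.225945, sign → tz>0 ⇒ λ=+1.225945
r₁ = λ·B[:,0] = (+0.98728,-0.14036,+0.07467); r₂ = λ·B[:,1] = (+0.07939,+0.84217,+0.53334)
r₃ = r₁×r₂ = (-0.13774,-0.52063,+0.84260); SVD([r₁ r₂ r₃]) → R = UVᵀ:
  R  [+0.98728 +0.07939 -0.13774]
  R  [-0.14036 +0.84217 -0.52063]
  R  [+0.07467 +0.53334 +0.84260]
t = (-0.06582, +0.22742, +1.22595) m
tr R = 2.672045; θ = arccos((tr R − 1)/2) = 0.580803 rad = 33.278°
axis k = ((R−Rᵀ)₃₂, (R−Rᵀ)₁₃, (R−Rᵀ)₂₁) / (2 sinθ) = (+0.960434, -0.193560, -0.200253)
rvec = θ·k = (+0.557822, -0.112420, -0.116307)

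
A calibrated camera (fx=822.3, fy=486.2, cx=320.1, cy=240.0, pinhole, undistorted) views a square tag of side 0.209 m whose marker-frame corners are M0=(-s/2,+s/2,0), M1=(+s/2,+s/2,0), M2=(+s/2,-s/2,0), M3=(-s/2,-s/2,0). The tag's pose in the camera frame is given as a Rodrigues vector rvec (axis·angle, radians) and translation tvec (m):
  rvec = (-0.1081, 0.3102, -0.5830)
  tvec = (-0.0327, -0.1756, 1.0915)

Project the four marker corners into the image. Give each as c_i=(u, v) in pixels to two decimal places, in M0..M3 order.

Intrinsics K: fx=822.3, fy=486.2, cx=320.1, cy=240.0
Marker side s = 0.209 m; corners in marker frame (Z=0):
  M0 = (-0.1045, +0.1045, 0)
  M1 = (+0.1045, +0.1045, 0)
  M2 = (+0.1045, -0.1045, 0)
  M3 = (-0.1045, -0.1045, 0)
rvec = (-0.1081, 0.3102, -0.5830), |rvec| = θ = 0.66918 rad = 38.341°
Rodrigues: sinθ=0.62034, 1−cosθ=0.21567; R = I + sinθ·[k]× + (1−cosθ)·[k]×²:
    [+0.78996 +0.52430 +0.31791]
    [-0.55660 +0.83068 +0.01311]
    [-0.25721 -0.18731 +0.94803]
t = (-0.0327, -0.1756, 1.0915) m
M0: Pc = R·M0+t = (-0.06046, -0.03063, +1.09880); u = 822.3·(-0.06046)/1.09880 + 320.1 = 274.8533, v = 486.2·(-0.03063)/1.09880 + 240.0 = 226.4471
M1: Pc = R·M1+t = (+0.10464, -0.14696, +1.04505); u = 822.3·(+0.10464)/1.04505 + 320.1 = 402.4368, v = 486.2·(-0.14696)/1.04505 + 240.0 = 171.6283
M2: Pc = R·M2+t = (-0.00494, -0.32057, +1.08420); u = 822.3·(-0.00494)/1.08420 + 320.1 = 316.3542, v = 486.2·(-0.32057)/1.08420 + 240.0 = 96.2423
M3: Pc = R·M3+t = (-0.17004, -0.20424, +1.13795); u = 822.3·(-0.17004)/1.13795 + 320.1 = 197.2264, v = 486.2·(-0.20424)/1.13795 + 240.0 = 152.7364

c0=(274.85, 226.45) c1=(402.44, 171.63) c2=(316.35, 96.24) c3=(197.23, 152.74)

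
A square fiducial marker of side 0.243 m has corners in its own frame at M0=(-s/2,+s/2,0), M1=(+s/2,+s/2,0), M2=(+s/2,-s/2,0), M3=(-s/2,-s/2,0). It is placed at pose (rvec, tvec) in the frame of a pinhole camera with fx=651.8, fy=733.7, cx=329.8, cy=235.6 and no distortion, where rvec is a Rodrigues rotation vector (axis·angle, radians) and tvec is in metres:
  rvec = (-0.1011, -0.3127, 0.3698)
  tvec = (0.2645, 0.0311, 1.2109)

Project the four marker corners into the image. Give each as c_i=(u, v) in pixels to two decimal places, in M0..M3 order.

c0=(394.94, 298.23) c1=(505.60, 348.58) c2=(542.95, 214.32) c3=(437.87, 157.86)

Intrinsics K: fx=651.8, fy=733.7, cx=329.8, cy=235.6
Marker side s = 0.243 m; corners in marker frame (Z=0):
  M0 = (-0.1215, +0.1215, 0)
  M1 = (+0.1215, +0.1215, 0)
  M2 = (+0.1215, -0.1215, 0)
  M3 = (-0.1215, -0.1215, 0)
rvec = (-0.1011, -0.3127, 0.3698), |rvec| = θ = 0.49473 rad = 28.346°
Rodrigues: sinθ=0.47479, 1−cosθ=0.11990; R = I + sinθ·[k]× + (1−cosθ)·[k]×²:
    [+0.88511 -0.33941 -0.31841]
    [+0.37039 +0.92800 +0.04038]
    [+0.28178 -0.15367 +0.94709]
t = (0.2645, 0.0311, 1.2109) m
M0: Pc = R·M0+t = (+0.11572, +0.09885, +1.15799); u = 651.8·(+0.11572)/1.15799 + 329.8 = 394.9361, v = 733.7·(+0.09885)/1.15799 + 235.6 = 298.2311
M1: Pc = R·M1+t = (+0.33080, +0.18885, +1.22647); u = 651.8·(+0.33080)/1.22647 + 329.8 = 505.6033, v = 733.7·(+0.18885)/1.22647 + 235.6 = 348.5768
M2: Pc = R·M2+t = (+0.41328, -0.03665, +1.26381); u = 651.8·(+0.41328)/1.26381 + 329.8 = 542.9456, v = 733.7·(-0.03665)/1.26381 + 235.6 = 214.3229
M3: Pc = R·M3+t = (+0.19820, -0.12665, +1.19533); u = 651.8·(+0.19820)/1.19533 + 329.8 = 437.8748, v = 733.7·(-0.12665)/1.19533 + 235.6 = 157.8595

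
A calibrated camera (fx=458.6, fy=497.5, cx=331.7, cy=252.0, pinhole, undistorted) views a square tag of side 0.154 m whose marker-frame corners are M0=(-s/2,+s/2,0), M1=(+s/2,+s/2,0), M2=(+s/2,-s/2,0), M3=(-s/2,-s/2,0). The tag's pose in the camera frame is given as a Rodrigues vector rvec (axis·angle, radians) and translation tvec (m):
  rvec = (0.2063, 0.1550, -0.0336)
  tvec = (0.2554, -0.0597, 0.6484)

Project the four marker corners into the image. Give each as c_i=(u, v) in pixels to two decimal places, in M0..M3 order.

Intrinsics K: fx=458.6, fy=497.5, cx=331.7, cy=252.0
Marker side s = 0.154 m; corners in marker frame (Z=0):
  M0 = (-0.0770, +0.0770, 0)
  M1 = (+0.0770, +0.0770, 0)
  M2 = (+0.0770, -0.0770, 0)
  M3 = (-0.0770, -0.0770, 0)
rvec = (0.2063, 0.1550, -0.0336), |rvec| = θ = 0.26022 rad = 14.909°
Rodrigues: sinθ=0.25729, 1−cosθ=0.03367; R = I + sinθ·[k]× + (1−cosθ)·[k]×²:
    [+0.98749 +0.04912 +0.14981]
    [-0.01732 +0.97828 -0.20657]
    [-0.15670 +0.20139 +0.96690]
t = (0.2554, -0.0597, 0.6484) m
M0: Pc = R·M0+t = (+0.18315, +0.01696, +0.67597); u = 458.6·(+0.18315)/0.67597 + 331.7 = 455.9511, v = 497.5·(+0.01696)/0.67597 + 252.0 = 264.4832
M1: Pc = R·M1+t = (+0.33522, +0.01429, +0.65184); u = 458.6·(+0.33522)/0.65184 + 331.7 = 567.5422, v = 497.5·(+0.01429)/0.65184 + 252.0 = 262.9091
M2: Pc = R·M2+t = (+0.32765, -0.13636, +0.62083); u = 458.6·(+0.32765)/0.62083 + 331.7 = 573.7361, v = 497.5·(-0.13636)/0.62083 + 252.0 = 142.7267
M3: Pc = R·M3+t = (+0.17558, -0.13369, +0.64496); u = 458.6·(+0.17558)/0.64496 + 331.7 = 456.5472, v = 497.5·(-0.13369)/0.64496 + 252.0 = 148.8733

c0=(455.95, 264.48) c1=(567.54, 262.91) c2=(573.74, 142.73) c3=(456.55, 148.87)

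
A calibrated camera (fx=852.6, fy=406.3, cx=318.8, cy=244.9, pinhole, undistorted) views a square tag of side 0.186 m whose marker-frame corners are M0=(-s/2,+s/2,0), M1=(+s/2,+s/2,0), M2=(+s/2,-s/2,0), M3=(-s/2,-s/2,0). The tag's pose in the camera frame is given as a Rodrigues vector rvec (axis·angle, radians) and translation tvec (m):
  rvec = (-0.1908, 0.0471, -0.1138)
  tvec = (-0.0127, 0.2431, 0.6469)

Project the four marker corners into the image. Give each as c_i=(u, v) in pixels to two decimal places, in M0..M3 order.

c0=(190.83, 466.38) c1=(440.99, 454.57) c2=(408.42, 331.81) c3=(171.94, 344.21)

Intrinsics K: fx=852.6, fy=406.3, cx=318.8, cy=244.9
Marker side s = 0.186 m; corners in marker frame (Z=0):
  M0 = (-0.0930, +0.0930, 0)
  M1 = (+0.0930, +0.0930, 0)
  M2 = (+0.0930, -0.0930, 0)
  M3 = (-0.0930, -0.0930, 0)
rvec = (-0.1908, 0.0471, -0.1138), |rvec| = θ = 0.22710 rad = 13.012°
Rodrigues: sinθ=0.22515, 1−cosθ=0.02568; R = I + sinθ·[k]× + (1−cosθ)·[k]×²:
    [+0.99245 +0.10835 +0.05751]
    [-0.11730 +0.97543 +0.18650]
    [-0.03589 -0.19183 +0.98077]
t = (-0.0127, 0.2431, 0.6469) m
M0: Pc = R·M0+t = (-0.09492, +0.34472, +0.63240); u = 852.6·(-0.09492)/0.63240 + 318.8 = 190.8270, v = 406.3·(+0.34472)/0.63240 + 244.9 = 466.3767
M1: Pc = R·M1+t = (+0.08967, +0.32291, +0.62572); u = 852.6·(+0.08967)/0.62572 + 318.8 = 440.9888, v = 406.3·(+0.32291)/0.62572 + 244.9 = 454.5725
M2: Pc = R·M2+t = (+0.06952, +0.14148, +0.66140); u = 852.6·(+0.06952)/0.66140 + 318.8 = 408.4181, v = 406.3·(+0.14148)/0.66140 + 244.9 = 331.8090
M3: Pc = R·M3+t = (-0.11507, +0.16329, +0.66808); u = 852.6·(-0.11507)/0.66808 + 318.8 = 171.9424, v = 406.3·(+0.16329)/0.66808 + 244.9 = 344.2093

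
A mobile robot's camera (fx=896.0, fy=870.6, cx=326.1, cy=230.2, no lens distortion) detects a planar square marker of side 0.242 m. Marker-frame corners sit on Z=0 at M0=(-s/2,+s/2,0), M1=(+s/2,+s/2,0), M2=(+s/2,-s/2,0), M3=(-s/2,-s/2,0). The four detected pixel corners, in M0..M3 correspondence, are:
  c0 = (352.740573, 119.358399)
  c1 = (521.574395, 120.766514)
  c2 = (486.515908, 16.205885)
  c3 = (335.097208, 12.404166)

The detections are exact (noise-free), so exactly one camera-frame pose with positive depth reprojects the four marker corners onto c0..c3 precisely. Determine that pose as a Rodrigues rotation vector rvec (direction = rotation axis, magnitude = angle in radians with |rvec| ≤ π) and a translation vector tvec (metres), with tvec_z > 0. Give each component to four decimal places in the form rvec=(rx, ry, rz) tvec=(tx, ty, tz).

Intrinsics K: fx=896.0, fy=870.6, cx=326.1, cy=230.2
Marker side s = 0.242 m; corners in marker frame (Z=0):
  M0 = (-0.1210, +0.1210, 0)
  M1 = (+0.1210, +0.1210, 0)
  M2 = (+0.1210, -0.1210, 0)
  M3 = (-0.1210, -0.1210, 0)
Detected image corners:
  c0 = (352.740573, 119.358399) px
  c1 = (521.574395, 120.766514) px
  c2 = (486.515908, 16.205885) px
  c3 = (335.097208, 12.404166) px
Planar DLT: solve 8×8 A·h = b for H (H[2,2]=1):
  H  [+704.17342 -88.52642 +424.25539]
  H  [+18.09902 +405.59678 +64.21420]
  H  [+0.10502 -0.46670 +1.00000]
B = K⁻¹H; ‖b₁‖=0.755058, ‖b₂‖=0.755058; λ = 2/(‖b₁‖+‖b₂‖) = 1.324402, sign → tz>0 ⇒ λ=+1.324402
r₁ = λ·B[:,0] = (+0.99024,-0.00924,+0.13909); r₂ = λ·B[:,1] = (+0.09410,+0.78045,-0.61810)
r₃ = r₁×r₂ = (-0.10284,+0.62515,+0.77370); SVD([r₁ r₂ r₃]) → R = UVᵀ:
  R  [+0.99024 +0.09410 -0.10284]
  R  [-0.00924 +0.78045 +0.62515]
  R  [+0.13909 -0.61810 +0.77370]
t = (+0.14509, -0.25251, +1.32440) m
tr R = 2.544386; θ = arccos((tr R − 1)/2) = 0.688511 rad = 39.449°
axis k = ((R−Rᵀ)₃₂, (R−Rᵀ)₁₃, (R−Rᵀ)₂₁) / (2 sinθ) = (-0.978337, -0.190377, -0.081326)
rvec = θ·k = (-0.673596, -0.131077, -0.055994)

rvec=(-0.6736, -0.1311, -0.0560) tvec=(0.1451, -0.2525, 1.3244)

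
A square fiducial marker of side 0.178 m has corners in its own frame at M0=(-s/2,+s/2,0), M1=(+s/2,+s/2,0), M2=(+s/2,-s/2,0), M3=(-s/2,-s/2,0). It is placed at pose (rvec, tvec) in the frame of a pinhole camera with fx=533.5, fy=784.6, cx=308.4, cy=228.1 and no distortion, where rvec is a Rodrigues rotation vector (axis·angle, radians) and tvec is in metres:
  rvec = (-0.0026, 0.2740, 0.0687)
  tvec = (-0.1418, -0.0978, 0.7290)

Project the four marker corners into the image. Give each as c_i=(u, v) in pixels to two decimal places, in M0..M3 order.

c0=(143.23, 212.47) c1=(261.22, 224.76) c2=(270.33, 26.93) c3=(151.56, 27.28)

Intrinsics K: fx=533.5, fy=784.6, cx=308.4, cy=228.1
Marker side s = 0.178 m; corners in marker frame (Z=0):
  M0 = (-0.0890, +0.0890, 0)
  M1 = (+0.0890, +0.0890, 0)
  M2 = (+0.0890, -0.0890, 0)
  M3 = (-0.0890, -0.0890, 0)
rvec = (-0.0026, 0.2740, 0.0687), |rvec| = θ = 0.28249 rad = 16.186°
Rodrigues: sinθ=0.27875, 1−cosθ=0.03964; R = I + sinθ·[k]× + (1−cosθ)·[k]×²:
    [+0.96037 -0.06814 +0.27028]
    [+0.06744 +0.99765 +0.01192]
    [-0.27046 +0.00678 +0.96271]
t = (-0.1418, -0.0978, 0.7290) m
M0: Pc = R·M0+t = (-0.23334, -0.01501, +0.75367); u = 533.5·(-0.23334)/0.75367 + 308.4 = 143.2286, v = 784.6·(-0.01501)/0.75367 + 228.1 = 212.4733
M1: Pc = R·M1+t = (-0.06239, -0.00301, +0.70553); u = 533.5·(-0.06239)/0.70553 + 308.4 = 261.2212, v = 784.6·(-0.00301)/0.70553 + 228.1 = 224.7559
M2: Pc = R·M2+t = (-0.05026, -0.18059, +0.70433); u = 533.5·(-0.05026)/0.70433 + 308.4 = 270.3280, v = 784.6·(-0.18059)/0.70433 + 228.1 = 26.9283
M3: Pc = R·M3+t = (-0.22121, -0.19259, +0.75247); u = 533.5·(-0.22121)/0.75247 + 308.4 = 151.5634, v = 784.6·(-0.19259)/0.75247 + 228.1 = 27.2827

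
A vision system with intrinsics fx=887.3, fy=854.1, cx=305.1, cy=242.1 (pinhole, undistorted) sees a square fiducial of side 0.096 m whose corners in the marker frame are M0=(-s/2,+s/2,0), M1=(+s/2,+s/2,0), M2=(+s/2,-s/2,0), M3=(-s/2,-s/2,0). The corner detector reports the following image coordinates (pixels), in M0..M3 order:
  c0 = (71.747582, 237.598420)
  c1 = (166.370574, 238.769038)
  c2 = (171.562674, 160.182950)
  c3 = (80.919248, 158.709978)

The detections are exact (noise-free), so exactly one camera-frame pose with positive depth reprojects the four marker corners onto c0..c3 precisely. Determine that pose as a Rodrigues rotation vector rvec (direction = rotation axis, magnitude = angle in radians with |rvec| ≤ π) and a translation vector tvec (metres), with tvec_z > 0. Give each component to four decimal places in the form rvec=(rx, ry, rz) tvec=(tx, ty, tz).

Intrinsics K: fx=887.3, fy=854.1, cx=305.1, cy=242.1
Marker side s = 0.096 m; corners in marker frame (Z=0):
  M0 = (-0.0480, +0.0480, 0)
  M1 = (+0.0480, +0.0480, 0)
  M2 = (+0.0480, -0.0480, 0)
  M3 = (-0.0480, -0.0480, 0)
Detected image corners:
  c0 = (71.747582, 237.598420) px
  c1 = (166.370574, 238.769038) px
  c2 = (171.562674, 160.182950) px
  c3 = (80.919248, 158.709978) px
Planar DLT: solve 8×8 A·h = b for H (H[2,2]=1):
  H  [+970.30758 -129.19934 +122.83201]
  H  [+23.23624 +731.93695 +197.97791]
  H  [+0.04745 -0.44383 +1.00000]
B = K⁻¹H; ‖b₁‖=1.078367, ‖b₂‖=1.078367; λ = 2/(‖b₁‖+‖b₂‖) = 0.927328, sign → tz>0 ⇒ λ=+0.927328
r₁ = λ·B[:,0] = (+0.99895,+0.01276,+0.04400); r₂ = λ·B[:,1] = (+0.00649,+0.91135,-0.41157)
r₃ = r₁×r₂ = (-0.04535,+0.41143,+0.91031); SVD([r₁ r₂ r₃]) → R = UVᵀ:
  R  [+0.99895 +0.00649 -0.04535]
  R  [+0.01276 +0.91135 +0.41143]
  R  [+0.04400 -0.41157 +0.91031]
t = (-0.19049, -0.04791, +0.92733) m
tr R = 2.820618; θ = arccos((tr R − 1)/2) = 0.426766 rad = 24.452°
axis k = ((R−Rᵀ)₃₂, (R−Rᵀ)₁₃, (R−Rᵀ)₂₁) / (2 sinθ) = (-0.994129, -0.107935, +0.007566)
rvec = θ·k = (-0.424261, -0.046063, +0.003229)

rvec=(-0.4243, -0.0461, 0.0032) tvec=(-0.1905, -0.0479, 0.9273)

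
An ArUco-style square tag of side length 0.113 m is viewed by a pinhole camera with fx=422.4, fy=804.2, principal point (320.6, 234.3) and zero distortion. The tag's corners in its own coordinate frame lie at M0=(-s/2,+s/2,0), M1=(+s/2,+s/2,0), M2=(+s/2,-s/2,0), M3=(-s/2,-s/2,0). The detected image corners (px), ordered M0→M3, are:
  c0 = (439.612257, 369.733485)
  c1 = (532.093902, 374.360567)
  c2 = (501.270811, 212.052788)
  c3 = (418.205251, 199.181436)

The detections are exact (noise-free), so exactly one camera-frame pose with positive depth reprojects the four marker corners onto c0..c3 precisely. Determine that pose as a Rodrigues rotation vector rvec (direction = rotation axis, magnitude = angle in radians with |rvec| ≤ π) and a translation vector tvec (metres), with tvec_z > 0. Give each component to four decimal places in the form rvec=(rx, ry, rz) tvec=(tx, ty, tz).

rvec=(-0.5644, -0.2532, -0.0056) tvec=(0.1740, 0.0296, 0.4817)

Intrinsics K: fx=422.4, fy=804.2, cx=320.6, cy=234.3
Marker side s = 0.113 m; corners in marker frame (Z=0):
  M0 = (-0.0565, +0.0565, 0)
  M1 = (+0.0565, +0.0565, 0)
  M2 = (+0.0565, -0.0565, 0)
  M3 = (-0.0565, -0.0565, 0)
Detected image corners:
  c0 = (439.612257, 369.733485) px
  c1 = (532.093902, 374.360567) px
  c2 = (501.270811, 212.052788) px
  c3 = (418.205251, 199.181436) px
Planar DLT: solve 8×8 A·h = b for H (H[2,2]=1):
  H  [+1008.69970 -286.35327 +473.21627]
  H  [+222.95913 +1154.97775 +283.79726]
  H  [+0.49604 -1.09694 +1.00000]
B = K⁻¹H; ‖b₁‖=2.076035, ‖b₂‖=2.076035; λ = 2/(‖b₁‖+‖b₂‖) = 0.481688, sign → tz>0 ⇒ λ=+0.481688
r₁ = λ·B[:,0] = (+0.96893,+0.06393,+0.23894); r₂ = λ·B[:,1] = (+0.07449,+0.84573,-0.52838)
r₃ = r₁×r₂ = (-0.23586,+0.52976,+0.81469); SVD([r₁ r₂ r₃]) → R = UVᵀ:
  R  [+0.96893 +0.07449 -0.23586]
  R  [+0.06393 +0.84573 +0.52976]
  R  [+0.23894 -0.52838 +0.81469]
t = (+0.17404, +0.02965, +0.48169) m
tr R = 2.629353; θ = arccos((tr R − 1)/2) = 0.618625 rad = 35.445°
axis k = ((R−Rᵀ)₃₂, (R−Rᵀ)₁₃, (R−Rᵀ)₂₁) / (2 sinθ) = (-0.912327, -0.409362, -0.009107)
rvec = θ·k = (-0.564388, -0.253242, -0.005634)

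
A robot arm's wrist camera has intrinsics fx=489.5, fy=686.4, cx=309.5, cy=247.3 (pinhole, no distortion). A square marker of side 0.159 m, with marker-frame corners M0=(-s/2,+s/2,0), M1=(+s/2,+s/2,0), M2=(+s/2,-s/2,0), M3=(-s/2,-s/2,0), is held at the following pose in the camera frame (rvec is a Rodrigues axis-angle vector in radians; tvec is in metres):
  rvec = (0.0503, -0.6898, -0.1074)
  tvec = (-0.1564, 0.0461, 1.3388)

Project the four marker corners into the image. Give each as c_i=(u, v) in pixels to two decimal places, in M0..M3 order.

Intrinsics K: fx=489.5, fy=686.4, cx=309.5, cy=247.3
Marker side s = 0.159 m; corners in marker frame (Z=0):
  M0 = (-0.0795, +0.0795, 0)
  M1 = (+0.0795, +0.0795, 0)
  M2 = (+0.0795, -0.0795, 0)
  M3 = (-0.0795, -0.0795, 0)
rvec = (0.0503, -0.6898, -0.1074), |rvec| = θ = 0.69992 rad = 40.102°
Rodrigues: sinθ=0.64416, 1−cosθ=0.23511; R = I + sinθ·[k]× + (1−cosθ)·[k]×²:
    [+0.76611 +0.08219 -0.63744]
    [-0.11549 +0.99325 -0.01074]
    [+0.63225 +0.08185 +0.77043]
t = (-0.1564, 0.0461, 1.3388) m
M0: Pc = R·M0+t = (-0.21077, +0.13425, +1.29504); u = 489.5·(-0.21077)/1.29504 + 309.5 = 229.8327, v = 686.4·(+0.13425)/1.29504 + 247.3 = 318.4528
M1: Pc = R·M1+t = (-0.08896, +0.11588, +1.39557); u = 489.5·(-0.08896)/1.39557 + 309.5 = 278.2970, v = 686.4·(+0.11588)/1.39557 + 247.3 = 304.2954
M2: Pc = R·M2+t = (-0.10203, -0.04205, +1.38256); u = 489.5·(-0.10203)/1.38256 + 309.5 = 273.3763, v = 686.4·(-0.04205)/1.38256 + 247.3 = 226.4257
M3: Pc = R·M3+t = (-0.22384, -0.02368, +1.28203); u = 489.5·(-0.22384)/1.28203 + 309.5 = 224.0343, v = 686.4·(-0.02368)/1.28203 + 247.3 = 234.6209

c0=(229.83, 318.45) c1=(278.30, 304.30) c2=(273.38, 226.43) c3=(224.03, 234.62)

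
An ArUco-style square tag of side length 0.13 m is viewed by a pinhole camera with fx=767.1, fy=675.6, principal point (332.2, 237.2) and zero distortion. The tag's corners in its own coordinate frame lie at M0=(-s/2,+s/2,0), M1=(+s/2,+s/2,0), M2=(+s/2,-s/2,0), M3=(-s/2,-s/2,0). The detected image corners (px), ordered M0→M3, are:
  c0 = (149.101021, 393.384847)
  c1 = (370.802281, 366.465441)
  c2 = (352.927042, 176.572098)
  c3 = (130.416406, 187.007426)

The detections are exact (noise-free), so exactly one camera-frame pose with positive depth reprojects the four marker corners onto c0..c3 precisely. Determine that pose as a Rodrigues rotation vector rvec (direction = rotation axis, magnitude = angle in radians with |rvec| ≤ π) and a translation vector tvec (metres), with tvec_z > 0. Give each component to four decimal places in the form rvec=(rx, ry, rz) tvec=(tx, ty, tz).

rvec=(-0.0225, -0.2857, -0.0802) tvec=(-0.0443, 0.0283, 0.4428)

Intrinsics K: fx=767.1, fy=675.6, cx=332.2, cy=237.2
Marker side s = 0.13 m; corners in marker frame (Z=0):
  M0 = (-0.0650, +0.0650, 0)
  M1 = (+0.0650, +0.0650, 0)
  M2 = (+0.0650, -0.0650, 0)
  M3 = (-0.0650, -0.0650, 0)
Detected image corners:
  c0 = (149.101021, 393.384847) px
  c1 = (370.802281, 366.465441) px
  c2 = (352.927042, 176.572098) px
  c3 = (130.416406, 187.007426) px
Planar DLT: solve 8×8 A·h = b for H (H[2,2]=1):
  H  [+1868.44600 +134.35344 +255.40011]
  H  [+35.52159 +1514.62352 +280.31294]
  H  [+0.63766 -0.02445 +1.00000]
B = K⁻¹H; ‖b₁‖=2.258262, ‖b₂‖=2.258262; λ = 2/(‖b₁‖+‖b₂‖) = 0.442818, sign → tz>0 ⇒ λ=+0.442818
r₁ = λ·B[:,0] = (+0.95630,-0.07586,+0.28237); r₂ = λ·B[:,1] = (+0.08225,+0.99655,-0.01083)
r₃ = r₁×r₂ = (-0.28058,+0.03358,+0.95924); SVD([r₁ r₂ r₃]) → R = UVᵀ:
  R  [+0.95630 +0.08225 -0.28058]
  R  [-0.07586 +0.99655 +0.03358]
  R  [+0.28237 -0.01083 +0.95924]
t = (-0.04433, +0.02826, +0.44282) m
tr R = 2.912100; θ = arccos((tr R − 1)/2) = 0.297577 rad = 17.050°
axis k = ((R−Rᵀ)₃₂, (R−Rᵀ)₁₃, (R−Rᵀ)₂₁) / (2 sinθ) = (-0.075723, -0.959987, -0.269611)
rvec = θ·k = (-0.022533, -0.285670, -0.080230)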